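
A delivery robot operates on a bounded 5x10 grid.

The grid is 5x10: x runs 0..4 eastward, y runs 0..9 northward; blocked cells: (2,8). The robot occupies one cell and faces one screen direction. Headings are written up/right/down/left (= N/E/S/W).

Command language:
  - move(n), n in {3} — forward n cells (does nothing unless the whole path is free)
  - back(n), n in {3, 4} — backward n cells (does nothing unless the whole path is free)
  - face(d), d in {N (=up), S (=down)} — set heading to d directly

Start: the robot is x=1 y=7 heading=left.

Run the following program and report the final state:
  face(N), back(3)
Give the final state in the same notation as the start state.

x=1 y=4 heading=up

begin: x=1 y=7 heading=left
step 1 (face(N)): x=1 y=7 heading=up
step 2 (back(3)): x=1 y=4 heading=up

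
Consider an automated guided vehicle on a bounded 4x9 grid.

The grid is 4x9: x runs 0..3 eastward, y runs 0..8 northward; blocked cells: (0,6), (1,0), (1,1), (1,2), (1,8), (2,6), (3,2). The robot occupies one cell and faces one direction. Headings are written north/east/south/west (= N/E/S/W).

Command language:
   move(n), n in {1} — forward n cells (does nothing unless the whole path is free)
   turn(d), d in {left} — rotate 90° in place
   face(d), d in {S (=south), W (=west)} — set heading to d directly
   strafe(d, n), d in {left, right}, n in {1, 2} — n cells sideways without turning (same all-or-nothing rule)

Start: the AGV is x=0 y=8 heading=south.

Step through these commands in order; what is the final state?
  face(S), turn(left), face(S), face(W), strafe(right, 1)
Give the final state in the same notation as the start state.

begin: x=0 y=8 heading=south
1. face(S) → x=0 y=8 heading=south
2. turn(left) → x=0 y=8 heading=east
3. face(S) → x=0 y=8 heading=south
4. face(W) → x=0 y=8 heading=west
5. strafe(right, 1) → x=0 y=8 heading=west

x=0 y=8 heading=west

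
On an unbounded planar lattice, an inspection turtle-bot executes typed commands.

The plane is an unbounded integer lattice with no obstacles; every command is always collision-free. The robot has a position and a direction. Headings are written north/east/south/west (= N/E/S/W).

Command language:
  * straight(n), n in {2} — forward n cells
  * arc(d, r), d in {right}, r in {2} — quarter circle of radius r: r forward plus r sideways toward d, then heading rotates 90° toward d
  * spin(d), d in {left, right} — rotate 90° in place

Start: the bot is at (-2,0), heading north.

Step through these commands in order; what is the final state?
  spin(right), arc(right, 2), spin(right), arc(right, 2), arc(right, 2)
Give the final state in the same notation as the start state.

at (0,2), heading east

start: at (-2,0), heading north
1. spin(right) → at (-2,0), heading east
2. arc(right, 2) → at (0,-2), heading south
3. spin(right) → at (0,-2), heading west
4. arc(right, 2) → at (-2,0), heading north
5. arc(right, 2) → at (0,2), heading east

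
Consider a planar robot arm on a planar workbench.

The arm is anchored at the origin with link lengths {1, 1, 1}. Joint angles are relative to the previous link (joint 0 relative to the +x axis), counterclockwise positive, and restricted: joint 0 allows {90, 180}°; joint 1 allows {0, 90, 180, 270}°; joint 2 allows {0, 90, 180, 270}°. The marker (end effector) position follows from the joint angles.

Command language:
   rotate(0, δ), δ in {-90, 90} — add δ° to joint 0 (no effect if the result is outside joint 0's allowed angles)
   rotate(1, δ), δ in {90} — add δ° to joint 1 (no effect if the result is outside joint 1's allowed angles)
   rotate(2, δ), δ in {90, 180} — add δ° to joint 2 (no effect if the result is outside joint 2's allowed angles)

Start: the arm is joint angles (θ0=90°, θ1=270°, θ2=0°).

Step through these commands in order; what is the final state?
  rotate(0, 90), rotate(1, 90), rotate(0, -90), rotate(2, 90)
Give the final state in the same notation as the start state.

t0: joint angles (θ0=90°, θ1=270°, θ2=0°)
1. rotate(0, 90) → joint angles (θ0=180°, θ1=270°, θ2=0°)
2. rotate(1, 90) → joint angles (θ0=180°, θ1=0°, θ2=0°)
3. rotate(0, -90) → joint angles (θ0=90°, θ1=0°, θ2=0°)
4. rotate(2, 90) → joint angles (θ0=90°, θ1=0°, θ2=90°)

joint angles (θ0=90°, θ1=0°, θ2=90°)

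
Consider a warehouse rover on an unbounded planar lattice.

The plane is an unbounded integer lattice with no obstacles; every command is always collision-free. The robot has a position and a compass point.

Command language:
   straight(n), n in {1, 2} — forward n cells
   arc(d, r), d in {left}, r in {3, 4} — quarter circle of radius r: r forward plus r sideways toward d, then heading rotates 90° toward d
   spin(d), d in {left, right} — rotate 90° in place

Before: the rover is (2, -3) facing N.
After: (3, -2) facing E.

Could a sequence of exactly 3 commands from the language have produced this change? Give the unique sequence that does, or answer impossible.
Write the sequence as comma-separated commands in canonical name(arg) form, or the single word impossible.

straight(1), spin(right), straight(1)

key: position moved to (3,-2) AND the heading swung to E — translation plus rotation needed
start: (2, -3) facing N
1. straight(1) → (2, -2) facing N
2. spin(right) → (2, -2) facing E
3. straight(1) → (3, -2) facing E
uniquely the one of 216 3-step routes that fits.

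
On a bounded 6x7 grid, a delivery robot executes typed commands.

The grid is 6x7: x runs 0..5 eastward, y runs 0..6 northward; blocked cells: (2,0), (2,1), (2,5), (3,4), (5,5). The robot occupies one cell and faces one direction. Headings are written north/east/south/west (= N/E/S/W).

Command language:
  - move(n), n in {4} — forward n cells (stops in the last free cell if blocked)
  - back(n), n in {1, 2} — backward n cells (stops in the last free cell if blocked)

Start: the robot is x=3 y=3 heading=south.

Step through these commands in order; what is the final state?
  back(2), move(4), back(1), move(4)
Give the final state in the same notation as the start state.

x=3 y=0 heading=south

from: x=3 y=3 heading=south
[1] after back(2): x=3 y=3 heading=south
[2] after move(4): x=3 y=0 heading=south
[3] after back(1): x=3 y=1 heading=south
[4] after move(4): x=3 y=0 heading=south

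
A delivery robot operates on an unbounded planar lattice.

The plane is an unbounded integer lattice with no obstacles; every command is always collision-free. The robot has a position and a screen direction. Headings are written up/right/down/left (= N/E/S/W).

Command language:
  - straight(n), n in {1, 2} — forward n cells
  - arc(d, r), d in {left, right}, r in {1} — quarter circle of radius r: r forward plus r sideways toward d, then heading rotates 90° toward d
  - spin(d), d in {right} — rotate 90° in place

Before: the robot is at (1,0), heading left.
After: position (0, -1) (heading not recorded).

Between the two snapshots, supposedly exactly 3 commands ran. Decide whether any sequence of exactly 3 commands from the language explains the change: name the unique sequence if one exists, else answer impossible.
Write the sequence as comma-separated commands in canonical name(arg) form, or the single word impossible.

arc(left, 1), spin(right), spin(right)

key: running spin(right) before arc(left, 1) would end elsewhere — order is forced
start: at (1,0), heading left
[1] after arc(left, 1): at (0,-1), heading down
[2] after spin(right): at (0,-1), heading left
[3] after spin(right): at (0,-1), heading up
no rival 3-sequence matches.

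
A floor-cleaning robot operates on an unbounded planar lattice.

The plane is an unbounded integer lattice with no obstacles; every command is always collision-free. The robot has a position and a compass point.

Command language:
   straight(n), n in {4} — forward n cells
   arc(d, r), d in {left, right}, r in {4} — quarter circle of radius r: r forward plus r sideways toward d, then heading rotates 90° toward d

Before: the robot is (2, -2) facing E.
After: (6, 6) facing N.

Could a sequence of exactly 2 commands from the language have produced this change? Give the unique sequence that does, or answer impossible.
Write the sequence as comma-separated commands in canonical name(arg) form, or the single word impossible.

key: cell and facing (now N) both changed — the 2 commands mix motion and turning
start: (2, -2) facing E
[1] after arc(left, 4): (6, 2) facing N
[2] after straight(4): (6, 6) facing N
no rival 2-sequence matches.

arc(left, 4), straight(4)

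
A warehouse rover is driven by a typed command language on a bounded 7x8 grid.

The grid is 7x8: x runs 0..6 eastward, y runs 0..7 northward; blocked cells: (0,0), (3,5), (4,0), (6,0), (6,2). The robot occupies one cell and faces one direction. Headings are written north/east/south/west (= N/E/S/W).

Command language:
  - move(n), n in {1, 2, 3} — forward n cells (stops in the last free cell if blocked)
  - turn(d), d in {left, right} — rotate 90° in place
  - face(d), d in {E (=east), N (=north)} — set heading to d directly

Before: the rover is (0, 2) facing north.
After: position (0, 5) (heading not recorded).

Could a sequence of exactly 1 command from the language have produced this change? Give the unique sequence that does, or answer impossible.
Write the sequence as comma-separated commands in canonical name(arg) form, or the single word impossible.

move(3)

t0: (0, 2) facing north
t=1 move(3) ⇒ (0, 5) facing north
no other 1-command option fits: unique.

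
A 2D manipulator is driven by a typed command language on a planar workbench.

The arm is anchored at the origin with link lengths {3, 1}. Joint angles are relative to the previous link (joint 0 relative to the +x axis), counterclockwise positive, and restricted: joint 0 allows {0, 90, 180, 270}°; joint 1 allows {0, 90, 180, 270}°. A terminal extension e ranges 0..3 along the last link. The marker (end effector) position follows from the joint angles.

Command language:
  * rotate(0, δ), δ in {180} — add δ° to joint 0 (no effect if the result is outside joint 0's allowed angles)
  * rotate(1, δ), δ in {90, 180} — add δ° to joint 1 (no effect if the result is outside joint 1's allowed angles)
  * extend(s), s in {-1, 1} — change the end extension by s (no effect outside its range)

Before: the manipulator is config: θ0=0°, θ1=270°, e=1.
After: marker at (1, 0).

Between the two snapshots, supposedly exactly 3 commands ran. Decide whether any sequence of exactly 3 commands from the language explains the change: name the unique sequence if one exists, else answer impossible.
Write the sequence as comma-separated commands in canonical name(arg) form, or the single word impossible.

rotate(1, 90), rotate(1, 90), rotate(1, 90)

from: config: θ0=0°, θ1=270°, e=1
1. rotate(1, 90) → config: θ0=0°, θ1=0°, e=1
2. rotate(1, 90) → config: θ0=0°, θ1=90°, e=1
3. rotate(1, 90) → config: θ0=0°, θ1=180°, e=1
no rival 3-sequence matches.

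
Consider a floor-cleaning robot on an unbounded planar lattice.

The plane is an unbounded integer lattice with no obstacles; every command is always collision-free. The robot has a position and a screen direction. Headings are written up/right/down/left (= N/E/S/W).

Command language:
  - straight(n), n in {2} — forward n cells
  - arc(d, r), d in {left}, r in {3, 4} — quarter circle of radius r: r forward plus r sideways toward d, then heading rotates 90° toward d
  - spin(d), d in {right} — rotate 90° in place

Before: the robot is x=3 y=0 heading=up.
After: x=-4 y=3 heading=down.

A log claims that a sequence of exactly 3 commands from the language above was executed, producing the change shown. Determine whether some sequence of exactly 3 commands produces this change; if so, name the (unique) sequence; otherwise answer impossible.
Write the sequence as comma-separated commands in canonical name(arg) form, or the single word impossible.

key: position moved to (-4,3) AND the heading swung to S — translation plus rotation needed
start: x=3 y=0 heading=up
step 1 (straight(2)): x=3 y=2 heading=up
step 2 (arc(left, 4)): x=-1 y=6 heading=left
step 3 (arc(left, 3)): x=-4 y=3 heading=down
uniquely the one of 64 3-step routes that fits.

straight(2), arc(left, 4), arc(left, 3)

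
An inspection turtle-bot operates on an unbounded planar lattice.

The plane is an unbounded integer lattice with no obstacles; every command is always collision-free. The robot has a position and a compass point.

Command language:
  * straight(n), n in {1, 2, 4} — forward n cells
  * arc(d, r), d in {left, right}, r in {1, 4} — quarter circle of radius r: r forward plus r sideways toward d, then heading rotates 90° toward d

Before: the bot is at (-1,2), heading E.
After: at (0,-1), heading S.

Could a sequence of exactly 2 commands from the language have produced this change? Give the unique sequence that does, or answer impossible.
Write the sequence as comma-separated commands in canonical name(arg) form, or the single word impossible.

arc(right, 1), straight(2)

key: position moved to (0,-1) AND the heading swung to S — translation plus rotation needed
begin: at (-1,2), heading E
step 1 (arc(right, 1)): at (0,1), heading S
step 2 (straight(2)): at (0,-1), heading S
no other 2-command option fits: unique.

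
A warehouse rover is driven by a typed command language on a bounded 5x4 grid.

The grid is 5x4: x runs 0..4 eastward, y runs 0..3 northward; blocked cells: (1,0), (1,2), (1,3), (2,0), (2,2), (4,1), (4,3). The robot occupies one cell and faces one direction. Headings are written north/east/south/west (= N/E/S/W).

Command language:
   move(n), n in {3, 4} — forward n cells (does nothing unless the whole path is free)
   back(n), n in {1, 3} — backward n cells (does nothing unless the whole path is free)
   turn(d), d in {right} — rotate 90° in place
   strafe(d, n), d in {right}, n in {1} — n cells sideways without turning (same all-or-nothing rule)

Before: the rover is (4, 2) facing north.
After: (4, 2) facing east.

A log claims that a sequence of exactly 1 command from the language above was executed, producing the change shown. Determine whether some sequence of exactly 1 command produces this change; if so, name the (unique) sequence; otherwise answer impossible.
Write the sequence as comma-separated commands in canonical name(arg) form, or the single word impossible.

turn(right)

key: parked at (4,2) the whole time — nothing moves the robot
t0: (4, 2) facing north
[1] after turn(right): (4, 2) facing east
uniquely the one of 6 1-step routes that fits.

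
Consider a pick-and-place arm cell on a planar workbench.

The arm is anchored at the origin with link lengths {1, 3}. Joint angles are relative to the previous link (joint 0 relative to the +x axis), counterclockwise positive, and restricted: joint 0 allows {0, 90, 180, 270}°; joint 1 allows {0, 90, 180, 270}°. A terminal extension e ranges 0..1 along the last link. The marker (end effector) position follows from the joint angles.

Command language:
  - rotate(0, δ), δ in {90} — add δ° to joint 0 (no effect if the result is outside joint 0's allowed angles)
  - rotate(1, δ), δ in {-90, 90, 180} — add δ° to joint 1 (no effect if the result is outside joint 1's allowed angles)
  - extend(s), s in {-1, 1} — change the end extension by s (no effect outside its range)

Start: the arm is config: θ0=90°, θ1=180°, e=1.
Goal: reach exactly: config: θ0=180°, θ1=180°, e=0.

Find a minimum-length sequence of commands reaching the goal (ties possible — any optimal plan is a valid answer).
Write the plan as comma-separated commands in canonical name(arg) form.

extend(-1), rotate(0, 90)

start: config: θ0=90°, θ1=180°, e=1
t=1 extend(-1) ⇒ config: θ0=90°, θ1=180°, e=0
t=2 rotate(0, 90) ⇒ config: θ0=180°, θ1=180°, e=0
shorter routes all fall short; 2 is best.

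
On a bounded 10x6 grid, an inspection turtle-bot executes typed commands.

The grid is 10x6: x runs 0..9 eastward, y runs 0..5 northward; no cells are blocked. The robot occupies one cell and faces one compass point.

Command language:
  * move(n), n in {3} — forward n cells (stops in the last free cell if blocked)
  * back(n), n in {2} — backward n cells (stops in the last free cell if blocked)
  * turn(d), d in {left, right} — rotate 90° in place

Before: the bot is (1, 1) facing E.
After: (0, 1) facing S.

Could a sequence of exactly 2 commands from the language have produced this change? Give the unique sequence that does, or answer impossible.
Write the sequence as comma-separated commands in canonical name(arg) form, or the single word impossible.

back(2), turn(right)

key: cell and facing (now S) both changed — the 2 commands mix motion and turning
from: (1, 1) facing E
1. back(2) → (0, 1) facing E
2. turn(right) → (0, 1) facing S
no rival 2-sequence matches.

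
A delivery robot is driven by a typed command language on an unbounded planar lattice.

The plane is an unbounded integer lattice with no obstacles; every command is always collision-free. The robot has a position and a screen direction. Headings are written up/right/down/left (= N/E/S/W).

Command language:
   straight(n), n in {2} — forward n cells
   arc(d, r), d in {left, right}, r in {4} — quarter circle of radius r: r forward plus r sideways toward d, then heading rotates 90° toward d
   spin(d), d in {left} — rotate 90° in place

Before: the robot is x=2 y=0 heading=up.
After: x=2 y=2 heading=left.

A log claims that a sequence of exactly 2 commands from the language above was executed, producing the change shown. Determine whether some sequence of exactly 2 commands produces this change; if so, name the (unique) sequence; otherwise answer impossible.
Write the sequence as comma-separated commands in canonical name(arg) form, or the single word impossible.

key: running spin(left) before straight(2) would end elsewhere — order is forced
begin: x=2 y=0 heading=up
t=1 straight(2) ⇒ x=2 y=2 heading=up
t=2 spin(left) ⇒ x=2 y=2 heading=left
uniquely the one of 16 2-step routes that fits.

straight(2), spin(left)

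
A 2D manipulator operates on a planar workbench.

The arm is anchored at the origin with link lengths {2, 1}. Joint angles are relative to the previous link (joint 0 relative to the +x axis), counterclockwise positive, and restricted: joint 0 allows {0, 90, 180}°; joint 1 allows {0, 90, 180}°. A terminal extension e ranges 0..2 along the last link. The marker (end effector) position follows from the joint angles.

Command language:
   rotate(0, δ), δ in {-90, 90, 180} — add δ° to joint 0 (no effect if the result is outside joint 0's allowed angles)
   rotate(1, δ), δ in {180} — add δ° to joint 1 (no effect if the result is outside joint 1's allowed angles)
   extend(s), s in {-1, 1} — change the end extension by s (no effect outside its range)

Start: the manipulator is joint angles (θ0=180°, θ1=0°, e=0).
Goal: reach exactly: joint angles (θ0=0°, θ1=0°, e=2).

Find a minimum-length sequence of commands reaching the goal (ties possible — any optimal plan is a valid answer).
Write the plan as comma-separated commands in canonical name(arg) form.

extend(1), extend(1), rotate(0, 180)

begin: joint angles (θ0=180°, θ1=0°, e=0)
1. extend(1) → joint angles (θ0=180°, θ1=0°, e=1)
2. extend(1) → joint angles (θ0=180°, θ1=0°, e=2)
3. rotate(0, 180) → joint angles (θ0=0°, θ1=0°, e=2)
nothing shorter than 3 reaches the goal.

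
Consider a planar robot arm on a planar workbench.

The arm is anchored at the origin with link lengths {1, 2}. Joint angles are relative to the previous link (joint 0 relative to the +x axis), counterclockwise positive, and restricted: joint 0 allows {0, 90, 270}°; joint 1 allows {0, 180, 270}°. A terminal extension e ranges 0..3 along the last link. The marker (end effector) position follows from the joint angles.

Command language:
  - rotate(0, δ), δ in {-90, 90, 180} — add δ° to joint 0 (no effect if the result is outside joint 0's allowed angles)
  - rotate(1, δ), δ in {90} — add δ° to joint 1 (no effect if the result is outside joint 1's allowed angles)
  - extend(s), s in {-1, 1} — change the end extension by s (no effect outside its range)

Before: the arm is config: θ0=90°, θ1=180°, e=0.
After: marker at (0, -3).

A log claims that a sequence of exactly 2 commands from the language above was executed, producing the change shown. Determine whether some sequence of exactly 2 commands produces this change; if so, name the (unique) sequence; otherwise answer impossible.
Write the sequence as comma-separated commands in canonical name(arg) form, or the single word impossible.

from: config: θ0=90°, θ1=180°, e=0
1. extend(1) → config: θ0=90°, θ1=180°, e=1
2. extend(1) → config: θ0=90°, θ1=180°, e=2
no rival 2-sequence matches.

extend(1), extend(1)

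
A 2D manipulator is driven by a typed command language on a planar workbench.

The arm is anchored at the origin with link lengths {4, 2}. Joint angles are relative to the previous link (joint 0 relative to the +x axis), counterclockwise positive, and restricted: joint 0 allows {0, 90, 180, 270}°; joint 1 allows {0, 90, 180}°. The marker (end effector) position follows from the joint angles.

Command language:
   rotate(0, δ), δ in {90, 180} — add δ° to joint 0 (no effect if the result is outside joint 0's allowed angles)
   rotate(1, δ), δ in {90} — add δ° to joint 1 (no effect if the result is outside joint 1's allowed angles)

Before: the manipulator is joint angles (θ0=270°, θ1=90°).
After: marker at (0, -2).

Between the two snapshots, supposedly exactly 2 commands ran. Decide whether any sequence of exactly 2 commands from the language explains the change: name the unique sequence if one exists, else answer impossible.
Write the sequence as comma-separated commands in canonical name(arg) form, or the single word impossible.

from: joint angles (θ0=270°, θ1=90°)
[1] after rotate(1, 90): joint angles (θ0=270°, θ1=180°)
[2] after rotate(1, 90): joint angles (θ0=270°, θ1=180°)
no rival 2-sequence matches.

rotate(1, 90), rotate(1, 90)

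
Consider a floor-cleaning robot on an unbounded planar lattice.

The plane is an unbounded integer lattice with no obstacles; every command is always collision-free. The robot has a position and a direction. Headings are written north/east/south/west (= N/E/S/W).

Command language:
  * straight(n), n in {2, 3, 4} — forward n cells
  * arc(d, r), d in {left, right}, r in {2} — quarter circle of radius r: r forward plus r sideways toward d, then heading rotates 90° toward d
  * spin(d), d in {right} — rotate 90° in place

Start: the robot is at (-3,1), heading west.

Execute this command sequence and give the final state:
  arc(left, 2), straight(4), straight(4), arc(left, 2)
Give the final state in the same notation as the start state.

initial: at (-3,1), heading west
t=1 arc(left, 2) ⇒ at (-5,-1), heading south
t=2 straight(4) ⇒ at (-5,-5), heading south
t=3 straight(4) ⇒ at (-5,-9), heading south
t=4 arc(left, 2) ⇒ at (-3,-11), heading east

at (-3,-11), heading east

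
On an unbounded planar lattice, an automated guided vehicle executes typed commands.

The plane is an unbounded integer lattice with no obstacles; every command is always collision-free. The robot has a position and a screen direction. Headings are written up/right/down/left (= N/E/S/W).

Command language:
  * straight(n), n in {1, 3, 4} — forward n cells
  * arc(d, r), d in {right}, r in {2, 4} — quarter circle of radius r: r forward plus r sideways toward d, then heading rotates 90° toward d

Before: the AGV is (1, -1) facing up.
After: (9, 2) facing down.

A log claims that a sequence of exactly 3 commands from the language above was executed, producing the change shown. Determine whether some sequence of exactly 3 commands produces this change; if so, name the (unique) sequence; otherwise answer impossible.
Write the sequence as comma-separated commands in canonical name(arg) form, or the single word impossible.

straight(3), arc(right, 4), arc(right, 4)

key: order matters: swapping straight(3) and arc(right, 4) lands elsewhere
from: (1, -1) facing up
step 1 (straight(3)): (1, 2) facing up
step 2 (arc(right, 4)): (5, 6) facing right
step 3 (arc(right, 4)): (9, 2) facing down
no other 3-command option fits: unique.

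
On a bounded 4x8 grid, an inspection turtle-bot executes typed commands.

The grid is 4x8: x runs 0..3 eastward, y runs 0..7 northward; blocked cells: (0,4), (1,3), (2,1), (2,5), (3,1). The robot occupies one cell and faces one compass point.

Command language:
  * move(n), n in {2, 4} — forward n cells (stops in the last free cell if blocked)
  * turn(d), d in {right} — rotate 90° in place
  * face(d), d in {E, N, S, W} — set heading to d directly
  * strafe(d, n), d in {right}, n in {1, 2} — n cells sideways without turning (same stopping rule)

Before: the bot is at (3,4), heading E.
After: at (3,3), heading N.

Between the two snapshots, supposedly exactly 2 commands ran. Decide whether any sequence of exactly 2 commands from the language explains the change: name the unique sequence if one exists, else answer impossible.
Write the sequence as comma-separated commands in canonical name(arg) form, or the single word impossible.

key: running face(N) before strafe(right, 1) would end elsewhere — order is forced
from: at (3,4), heading E
step 1 (strafe(right, 1)): at (3,3), heading E
step 2 (face(N)): at (3,3), heading N
all 81 alternatives checked — unique.

strafe(right, 1), face(N)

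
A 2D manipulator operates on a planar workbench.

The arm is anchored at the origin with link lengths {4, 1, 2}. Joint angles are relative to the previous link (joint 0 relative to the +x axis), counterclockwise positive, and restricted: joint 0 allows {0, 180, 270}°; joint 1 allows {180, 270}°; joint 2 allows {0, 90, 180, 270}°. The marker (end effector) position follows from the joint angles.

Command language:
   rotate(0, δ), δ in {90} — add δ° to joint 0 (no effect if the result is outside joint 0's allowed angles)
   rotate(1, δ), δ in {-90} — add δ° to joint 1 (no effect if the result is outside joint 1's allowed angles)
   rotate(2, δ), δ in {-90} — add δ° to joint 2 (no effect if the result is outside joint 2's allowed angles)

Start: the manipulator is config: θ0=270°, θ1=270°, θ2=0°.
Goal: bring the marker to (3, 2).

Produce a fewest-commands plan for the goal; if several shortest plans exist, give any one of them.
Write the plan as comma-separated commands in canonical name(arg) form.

begin: config: θ0=270°, θ1=270°, θ2=0°
step 1 (rotate(1, -90)): config: θ0=270°, θ1=180°, θ2=0°
step 2 (rotate(2, -90)): config: θ0=270°, θ1=180°, θ2=270°
step 3 (rotate(0, 90)): config: θ0=0°, θ1=180°, θ2=270°
shorter routes all fall short; 3 is best.

rotate(1, -90), rotate(2, -90), rotate(0, 90)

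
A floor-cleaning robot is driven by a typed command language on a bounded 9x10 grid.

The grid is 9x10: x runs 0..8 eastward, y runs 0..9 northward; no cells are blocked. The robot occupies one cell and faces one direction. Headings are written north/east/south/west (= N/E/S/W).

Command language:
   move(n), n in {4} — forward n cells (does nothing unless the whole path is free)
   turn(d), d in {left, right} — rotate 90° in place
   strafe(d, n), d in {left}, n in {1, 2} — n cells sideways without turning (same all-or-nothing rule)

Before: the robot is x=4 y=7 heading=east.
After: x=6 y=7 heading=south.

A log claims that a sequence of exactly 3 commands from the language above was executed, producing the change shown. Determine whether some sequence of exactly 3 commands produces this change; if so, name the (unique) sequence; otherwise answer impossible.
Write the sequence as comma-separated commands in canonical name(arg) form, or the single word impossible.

key: running strafe(left, 1) before turn(right) would end elsewhere — order is forced
start: x=4 y=7 heading=east
1. turn(right) → x=4 y=7 heading=south
2. strafe(left, 1) → x=5 y=7 heading=south
3. strafe(left, 1) → x=6 y=7 heading=south
all 125 alternatives checked — unique.

turn(right), strafe(left, 1), strafe(left, 1)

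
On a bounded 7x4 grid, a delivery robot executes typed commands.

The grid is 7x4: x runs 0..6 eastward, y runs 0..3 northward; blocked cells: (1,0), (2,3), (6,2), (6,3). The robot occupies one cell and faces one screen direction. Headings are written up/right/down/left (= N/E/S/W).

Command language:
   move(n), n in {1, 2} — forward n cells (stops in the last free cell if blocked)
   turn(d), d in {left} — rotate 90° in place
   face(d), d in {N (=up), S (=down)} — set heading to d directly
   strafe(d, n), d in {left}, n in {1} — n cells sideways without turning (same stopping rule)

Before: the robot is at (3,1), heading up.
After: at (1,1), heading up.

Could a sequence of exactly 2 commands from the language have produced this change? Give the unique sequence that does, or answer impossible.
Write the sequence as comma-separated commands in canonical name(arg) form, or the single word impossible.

key: still facing N at the end — nothing in the sequence rotates
from: at (3,1), heading up
1. strafe(left, 1) → at (2,1), heading up
2. strafe(left, 1) → at (1,1), heading up
no rival 2-sequence matches.

strafe(left, 1), strafe(left, 1)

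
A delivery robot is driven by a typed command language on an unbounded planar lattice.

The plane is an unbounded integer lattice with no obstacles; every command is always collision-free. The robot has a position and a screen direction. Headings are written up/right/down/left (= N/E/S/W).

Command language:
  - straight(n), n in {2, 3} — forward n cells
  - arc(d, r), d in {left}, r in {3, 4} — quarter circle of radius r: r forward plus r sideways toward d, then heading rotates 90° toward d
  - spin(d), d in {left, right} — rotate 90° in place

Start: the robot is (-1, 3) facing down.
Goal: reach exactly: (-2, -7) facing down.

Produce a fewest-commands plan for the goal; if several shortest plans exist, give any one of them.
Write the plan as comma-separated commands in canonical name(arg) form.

spin(right), arc(left, 4), straight(3), arc(left, 3), spin(right)

t0: (-1, 3) facing down
[1] after spin(right): (-1, 3) facing left
[2] after arc(left, 4): (-5, -1) facing down
[3] after straight(3): (-5, -4) facing down
[4] after arc(left, 3): (-2, -7) facing right
[5] after spin(right): (-2, -7) facing down
shorter routes all fall short; 5 is best.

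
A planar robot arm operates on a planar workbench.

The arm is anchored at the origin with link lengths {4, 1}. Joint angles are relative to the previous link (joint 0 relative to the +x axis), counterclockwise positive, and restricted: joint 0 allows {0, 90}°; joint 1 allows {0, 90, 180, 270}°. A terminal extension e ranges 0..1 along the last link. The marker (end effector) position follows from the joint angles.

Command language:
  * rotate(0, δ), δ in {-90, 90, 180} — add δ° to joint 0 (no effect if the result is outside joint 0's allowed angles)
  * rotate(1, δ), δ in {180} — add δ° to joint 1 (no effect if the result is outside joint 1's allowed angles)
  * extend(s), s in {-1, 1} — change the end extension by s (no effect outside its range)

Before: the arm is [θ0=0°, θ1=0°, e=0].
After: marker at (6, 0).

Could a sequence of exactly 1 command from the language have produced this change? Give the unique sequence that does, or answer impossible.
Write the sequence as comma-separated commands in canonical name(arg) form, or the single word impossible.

t0: [θ0=0°, θ1=0°, e=0]
[1] after extend(1): [θ0=0°, θ1=0°, e=1]
uniquely the one of 6 1-step routes that fits.

extend(1)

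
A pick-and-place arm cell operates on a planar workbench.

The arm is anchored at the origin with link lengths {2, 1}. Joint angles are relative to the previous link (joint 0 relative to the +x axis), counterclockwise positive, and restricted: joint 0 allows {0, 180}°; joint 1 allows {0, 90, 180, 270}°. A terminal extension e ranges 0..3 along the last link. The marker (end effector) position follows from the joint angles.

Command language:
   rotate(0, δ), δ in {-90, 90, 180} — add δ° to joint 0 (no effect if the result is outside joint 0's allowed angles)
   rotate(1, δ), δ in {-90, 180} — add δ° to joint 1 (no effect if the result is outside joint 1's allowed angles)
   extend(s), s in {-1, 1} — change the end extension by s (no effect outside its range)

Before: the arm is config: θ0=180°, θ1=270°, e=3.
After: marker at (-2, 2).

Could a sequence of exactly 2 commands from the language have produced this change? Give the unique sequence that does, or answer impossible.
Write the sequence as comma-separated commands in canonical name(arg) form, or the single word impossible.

extend(-1), extend(-1)

begin: config: θ0=180°, θ1=270°, e=3
1. extend(-1) → config: θ0=180°, θ1=270°, e=2
2. extend(-1) → config: θ0=180°, θ1=270°, e=1
all 49 alternatives checked — unique.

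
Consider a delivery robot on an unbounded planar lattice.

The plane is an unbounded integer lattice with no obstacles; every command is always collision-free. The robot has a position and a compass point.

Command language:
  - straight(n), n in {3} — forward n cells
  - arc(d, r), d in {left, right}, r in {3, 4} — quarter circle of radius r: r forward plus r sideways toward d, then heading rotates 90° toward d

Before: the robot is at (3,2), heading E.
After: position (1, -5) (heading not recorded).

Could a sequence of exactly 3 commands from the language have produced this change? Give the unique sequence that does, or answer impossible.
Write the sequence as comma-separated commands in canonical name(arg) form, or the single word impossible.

key: order matters: swapping arc(right, 4) and straight(3) lands elsewhere
t0: at (3,2), heading E
1. arc(right, 4) → at (7,-2), heading S
2. arc(right, 3) → at (4,-5), heading W
3. straight(3) → at (1,-5), heading W
uniquely the one of 125 3-step routes that fits.

arc(right, 4), arc(right, 3), straight(3)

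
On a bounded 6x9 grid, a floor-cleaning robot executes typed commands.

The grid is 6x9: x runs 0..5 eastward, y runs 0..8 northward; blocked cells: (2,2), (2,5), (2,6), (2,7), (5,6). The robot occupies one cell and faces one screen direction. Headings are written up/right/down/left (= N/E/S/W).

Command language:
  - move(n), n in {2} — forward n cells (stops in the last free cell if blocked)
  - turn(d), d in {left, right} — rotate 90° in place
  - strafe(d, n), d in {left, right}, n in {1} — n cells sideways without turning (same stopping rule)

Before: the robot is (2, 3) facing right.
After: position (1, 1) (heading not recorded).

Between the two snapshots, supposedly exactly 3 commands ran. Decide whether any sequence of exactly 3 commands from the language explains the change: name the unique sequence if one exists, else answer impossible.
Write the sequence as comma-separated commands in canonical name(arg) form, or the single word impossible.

key: order matters: swapping turn(right) and move(2) lands elsewhere
initial: (2, 3) facing right
step 1 (turn(right)): (2, 3) facing down
step 2 (strafe(right, 1)): (1, 3) facing down
step 3 (move(2)): (1, 1) facing down
no other 3-command option fits: unique.

turn(right), strafe(right, 1), move(2)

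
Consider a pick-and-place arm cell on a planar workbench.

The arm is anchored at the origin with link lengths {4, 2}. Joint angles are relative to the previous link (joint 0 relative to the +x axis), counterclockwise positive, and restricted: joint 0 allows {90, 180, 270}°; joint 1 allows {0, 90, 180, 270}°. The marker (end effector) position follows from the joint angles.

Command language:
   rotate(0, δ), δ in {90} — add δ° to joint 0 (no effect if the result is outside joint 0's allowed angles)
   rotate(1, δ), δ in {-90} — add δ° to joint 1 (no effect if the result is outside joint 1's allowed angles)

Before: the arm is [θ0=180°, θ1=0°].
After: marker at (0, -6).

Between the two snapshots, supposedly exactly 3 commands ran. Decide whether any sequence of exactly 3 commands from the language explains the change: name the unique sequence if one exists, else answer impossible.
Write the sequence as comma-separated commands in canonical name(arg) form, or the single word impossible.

begin: [θ0=180°, θ1=0°]
[1] after rotate(0, 90): [θ0=270°, θ1=0°]
[2] after rotate(0, 90): [θ0=270°, θ1=0°]
[3] after rotate(0, 90): [θ0=270°, θ1=0°]
uniquely the one of 8 3-step routes that fits.

rotate(0, 90), rotate(0, 90), rotate(0, 90)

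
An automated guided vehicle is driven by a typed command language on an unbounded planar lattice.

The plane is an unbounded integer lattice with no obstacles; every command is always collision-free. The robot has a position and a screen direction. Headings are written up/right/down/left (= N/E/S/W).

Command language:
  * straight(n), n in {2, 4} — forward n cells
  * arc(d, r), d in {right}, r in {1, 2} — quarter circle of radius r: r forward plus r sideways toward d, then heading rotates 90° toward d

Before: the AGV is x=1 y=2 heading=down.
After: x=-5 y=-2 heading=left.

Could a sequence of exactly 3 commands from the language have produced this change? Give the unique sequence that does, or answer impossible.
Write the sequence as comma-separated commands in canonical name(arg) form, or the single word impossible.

key: cell and facing (now W) both changed — the 3 commands mix motion and turning
initial: x=1 y=2 heading=down
1. straight(2) → x=1 y=0 heading=down
2. arc(right, 2) → x=-1 y=-2 heading=left
3. straight(4) → x=-5 y=-2 heading=left
no rival 3-sequence matches.

straight(2), arc(right, 2), straight(4)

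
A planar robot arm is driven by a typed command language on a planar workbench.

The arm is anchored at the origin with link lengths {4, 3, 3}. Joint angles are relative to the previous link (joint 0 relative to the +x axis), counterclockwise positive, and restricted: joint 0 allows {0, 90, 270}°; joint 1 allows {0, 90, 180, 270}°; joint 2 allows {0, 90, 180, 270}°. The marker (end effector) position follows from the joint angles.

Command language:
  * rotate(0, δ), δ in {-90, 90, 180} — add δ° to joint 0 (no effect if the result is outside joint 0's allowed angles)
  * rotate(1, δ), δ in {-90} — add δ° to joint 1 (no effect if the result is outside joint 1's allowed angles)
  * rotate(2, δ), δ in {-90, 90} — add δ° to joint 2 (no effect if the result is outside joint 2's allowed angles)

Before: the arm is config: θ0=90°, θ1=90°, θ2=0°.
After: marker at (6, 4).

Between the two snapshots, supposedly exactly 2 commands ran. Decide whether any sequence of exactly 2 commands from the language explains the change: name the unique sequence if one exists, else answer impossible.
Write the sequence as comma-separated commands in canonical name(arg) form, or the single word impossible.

initial: config: θ0=90°, θ1=90°, θ2=0°
step 1 (rotate(1, -90)): config: θ0=90°, θ1=0°, θ2=0°
step 2 (rotate(1, -90)): config: θ0=90°, θ1=270°, θ2=0°
all 36 alternatives checked — unique.

rotate(1, -90), rotate(1, -90)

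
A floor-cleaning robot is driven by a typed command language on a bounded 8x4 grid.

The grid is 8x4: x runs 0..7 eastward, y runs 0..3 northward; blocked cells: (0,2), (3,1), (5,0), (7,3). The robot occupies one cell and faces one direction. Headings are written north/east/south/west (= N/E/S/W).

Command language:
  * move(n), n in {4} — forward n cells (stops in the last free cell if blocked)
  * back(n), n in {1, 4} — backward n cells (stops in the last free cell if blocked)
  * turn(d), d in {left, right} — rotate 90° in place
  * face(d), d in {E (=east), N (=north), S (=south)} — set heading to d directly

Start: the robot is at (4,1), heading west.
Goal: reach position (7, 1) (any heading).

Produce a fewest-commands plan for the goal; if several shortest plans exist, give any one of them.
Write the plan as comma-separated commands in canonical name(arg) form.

back(4)

t0: at (4,1), heading west
[1] after back(4): at (7,1), heading west
shorter routes all fall short; 1 is best.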